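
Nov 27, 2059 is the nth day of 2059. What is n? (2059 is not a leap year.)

Days in months before Nov: 31 + 28 + 31 + 30 + 31 + 30 + 31 + 31 + 30 + 31 = 304.
Plus 27 days into Nov → day 331.

331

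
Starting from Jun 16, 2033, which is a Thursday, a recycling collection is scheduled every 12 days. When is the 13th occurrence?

The 13th occurrence is 12 intervals after the first: 12 × 12 = 144 days after Jun 16, 2033.
Jun has 30 days — 14 days to the end of Jun leaves 130.
Jul has 31 days (99 left).
Aug has 31 days (68 left).
Sep has 30 days (38 left).
Oct has 31 days (7 left).
7 days into Nov → Nov 7, 2033.

Nov 7, 2033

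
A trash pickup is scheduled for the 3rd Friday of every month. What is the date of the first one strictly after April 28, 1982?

May 21, 1982

April 1982 starts on a Thursday; its first Friday is the 2nd, so the 3rd Friday is the 16th — April 16, 1982.
That is not after April 28, 1982, so look at May 1982.
May 1982 starts on a Saturday; its first Friday is the 7th, so the 3rd Friday is the 21st — May 21, 1982.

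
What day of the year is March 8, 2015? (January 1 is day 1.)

Days in months before March: 31 + 28 = 59.
Plus 8 days into March → day 67.

67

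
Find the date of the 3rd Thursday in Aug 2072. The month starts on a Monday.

Aug 2072 begins on a Monday, so the first Thursday is Aug 4 (3 days later).
The 3rd Thursday is 2 weeks later: 4 + 14 = 18.

Aug 18, 2072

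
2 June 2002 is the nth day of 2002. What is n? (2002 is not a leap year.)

Days in months before June: 31 + 28 + 31 + 30 + 31 = 151.
Plus 2 days into June → day 153.

153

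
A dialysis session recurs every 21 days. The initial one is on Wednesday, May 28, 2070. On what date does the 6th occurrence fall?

September 10, 2070

The 6th occurrence is 5 intervals after the first: 5 × 21 = 105 days after May 28, 2070.
May has 31 days — 3 days to the end of May leaves 102.
June has 30 days (72 left).
July has 31 days (41 left).
August has 31 days (10 left).
10 days into September → September 10, 2070.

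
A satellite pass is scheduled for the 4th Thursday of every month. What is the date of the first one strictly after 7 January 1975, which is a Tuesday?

23 January 1975

January 1975 starts on a Wednesday; its first Thursday is the 2nd, so the 4th Thursday is the 23rd — 23 January 1975.
23 January 1975 is after 7 January 1975, so that is the next one.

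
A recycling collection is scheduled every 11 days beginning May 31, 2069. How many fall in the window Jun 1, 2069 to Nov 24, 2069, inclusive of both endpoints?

Occurrences land 11·i days after May 31, 2069 for i = 0, 1, 2, …
Jun 1, 2069 is 1 day after the start; 1 ÷ 11 = 0 remainder 1; since the remainder is 1, round up to i = 1. First occurrence in the window: #2 on Jun 11, 2069 (1×11 = 11 days in).
Nov 24, 2069 is 177 days after the start; 177 ÷ 11 = 16 remainder 1. Last occurrence in the window: #17 on Nov 23, 2069.
Occurrences #2 through #17: 16 in total.

16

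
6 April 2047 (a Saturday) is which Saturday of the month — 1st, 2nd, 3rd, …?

1st

Day 6 falls in week ⌈6/7⌉ of the month.
Days 1–7 hold the 1st Saturday, 8–14 the 2nd, 15–21 the 3rd, 22–28 the 4th, 29–31 the 5th.
6 is in the range for the 1st.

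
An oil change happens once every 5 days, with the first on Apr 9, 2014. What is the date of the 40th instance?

Oct 21, 2014

The 40th occurrence is 39 intervals after the first: 39 × 5 = 195 days after Apr 9, 2014.
Apr has 30 days — 21 days to the end of Apr leaves 174.
May has 31 days (143 left).
Jun has 30 days (113 left).
Jul has 31 days (82 left).
Aug has 31 days (51 left).
Sep has 30 days (21 left).
21 days into Oct → Oct 21, 2014.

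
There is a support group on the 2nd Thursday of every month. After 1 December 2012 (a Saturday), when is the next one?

December 2012 starts on a Saturday; its first Thursday is the 6th, so the 2nd Thursday is the 13th — 13 December 2012.
13 December 2012 is after 1 December 2012, so that is the next one.

13 December 2012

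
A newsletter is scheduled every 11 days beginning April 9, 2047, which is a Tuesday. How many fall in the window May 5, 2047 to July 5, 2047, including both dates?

5

Occurrences land 11·i days after April 9, 2047 for i = 0, 1, 2, …
May 5, 2047 is 26 days after the start; 26 ÷ 11 = 2 remainder 4; since the remainder is 4, round up to i = 3. First occurrence in the window: #4 on May 12, 2047 (3×11 = 33 days in).
July 5, 2047 is 87 days after the start; 87 ÷ 11 = 7 remainder 10. Last occurrence in the window: #8 on June 25, 2047.
Occurrences #4 through #8: 5 in total.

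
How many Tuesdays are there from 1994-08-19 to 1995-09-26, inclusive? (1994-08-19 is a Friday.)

58

1994-08-19 is a Friday; the first Tuesday on or after it is 1994-08-23 (4 days later).
From 1994-08-23 to 1995-09-26: 130 + 269 = 399 days (rest of 1994, to 1995-09-26 in 1995).
399 ÷ 7 = 57 full weeks with remainder 0, so 57 more Tuesdays after the first → 58.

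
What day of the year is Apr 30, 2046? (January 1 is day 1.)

Days in months before Apr: 31 + 28 + 31 = 90.
Plus 30 days into Apr → day 120.

120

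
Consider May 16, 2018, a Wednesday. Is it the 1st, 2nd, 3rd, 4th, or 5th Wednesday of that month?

3rd

Day 16 falls in week ⌈16/7⌉ of the month.
Days 1–7 hold the 1st Wednesday, 8–14 the 2nd, 15–21 the 3rd, 22–28 the 4th, 29–31 the 5th.
16 is in the range for the 3rd.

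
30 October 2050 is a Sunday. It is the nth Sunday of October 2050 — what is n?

Day 30 falls in week ⌈30/7⌉ of the month.
Days 1–7 hold the 1st Sunday, 8–14 the 2nd, 15–21 the 3rd, 22–28 the 4th, 29–31 the 5th.
30 is in the range for the 5th.

5th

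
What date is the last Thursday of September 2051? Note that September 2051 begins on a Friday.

28 September 2051

September 2051 begins on a Friday, so the first Thursday is September 7 (6 days later).
September 2051 has 30 days. Adding weeks: 7, 14, 21, 28 — the last one ≤ 30 is the 28th.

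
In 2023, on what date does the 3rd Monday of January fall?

The first Monday of January 2023 is January 2.
The 3rd Monday is 2 weeks later: 2 + 14 = 16.

January 16, 2023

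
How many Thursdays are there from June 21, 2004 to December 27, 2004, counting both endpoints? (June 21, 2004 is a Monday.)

June 21, 2004 is a Monday; the first Thursday on or after it is June 24, 2004 (3 days later).
From June 24, 2004 to December 27, 2004: 6 + 31 + 31 + 30 + 31 + 30 + 27 = 186 days (rest of June, July, August, September, October, November, December).
186 ÷ 7 = 26 full weeks with remainder 4, so 26 more Thursdays after the first → 27.

27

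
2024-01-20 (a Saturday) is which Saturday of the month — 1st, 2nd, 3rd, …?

3rd

Day 20 falls in week ⌈20/7⌉ of the month.
Days 1–7 hold the 1st Saturday, 8–14 the 2nd, 15–21 the 3rd, 22–28 the 4th, 29–31 the 5th.
20 is in the range for the 3rd.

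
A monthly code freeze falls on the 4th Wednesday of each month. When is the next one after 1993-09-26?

1993-10-27

September 1993 starts on a Wednesday; its first Wednesday is the 1st, so the 4th Wednesday is the 22nd — 1993-09-22.
That is not after 1993-09-26, so look at October 1993.
October 1993 starts on a Friday; its first Wednesday is the 6th, so the 4th Wednesday is the 27th — 1993-10-27.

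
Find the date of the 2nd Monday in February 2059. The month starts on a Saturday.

10 February 2059

February 2059 begins on a Saturday, so the first Monday is February 3 (2 days later).
The 2nd Monday is 1 weeks later: 3 + 7 = 10.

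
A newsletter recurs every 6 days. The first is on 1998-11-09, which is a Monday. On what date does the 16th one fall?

1999-02-07

The 16th occurrence is 15 intervals after the first: 15 × 6 = 90 days after 1998-11-09.
November has 30 days — 21 days to the end of November leaves 69.
December has 31 days (38 left).
January has 31 days (7 left).
7 days into February → 1999-02-07.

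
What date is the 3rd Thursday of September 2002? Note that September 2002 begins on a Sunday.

2002-09-19

September 2002 begins on a Sunday, so the first Thursday is September 5 (4 days later).
The 3rd Thursday is 2 weeks later: 5 + 14 = 19.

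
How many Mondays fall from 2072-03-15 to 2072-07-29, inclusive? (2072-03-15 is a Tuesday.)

2072-03-15 is a Tuesday; the first Monday on or after it is 2072-03-21 (6 days later).
From 2072-03-21 to 2072-07-29: 10 + 30 + 31 + 30 + 29 = 130 days (rest of March, April, May, June, July).
130 ÷ 7 = 18 full weeks with remainder 4, so 18 more Mondays after the first → 19.

19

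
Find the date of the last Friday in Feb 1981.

Feb 27, 1981

Feb 1981 begins on a Sunday, so the first Friday is Feb 6 (5 days later).
Feb 1981 has 28 days. Adding weeks: 6, 13, 20, 27 — the last one ≤ 28 is the 27th.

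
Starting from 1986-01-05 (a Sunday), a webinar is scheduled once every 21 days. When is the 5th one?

The 5th occurrence is 4 intervals after the first: 4 × 21 = 84 days after 1986-01-05.
January has 31 days — 26 days to the end of January leaves 58.
February has 28 days (30 left).
30 days into March → 1986-03-30.

1986-03-30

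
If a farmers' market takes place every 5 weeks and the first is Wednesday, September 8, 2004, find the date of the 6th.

The 6th occurrence is 5 intervals after the first: 5 × 35 = 175 days after September 8, 2004.
September has 30 days — 22 days to the end of September leaves 153.
October has 31 days (122 left).
November has 30 days (92 left).
December has 31 days (61 left).
January has 31 days (30 left).
February has 28 days (2 left).
2 days into March → March 2, 2005.

March 2, 2005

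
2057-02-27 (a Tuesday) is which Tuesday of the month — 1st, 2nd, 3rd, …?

Day 27 falls in week ⌈27/7⌉ of the month.
Days 1–7 hold the 1st Tuesday, 8–14 the 2nd, 15–21 the 3rd, 22–28 the 4th, 29–31 the 5th.
27 is in the range for the 4th.

4th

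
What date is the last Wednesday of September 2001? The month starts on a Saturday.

26 September 2001

September 2001 begins on a Saturday, so the first Wednesday is September 5 (4 days later).
September 2001 has 30 days. Adding weeks: 5, 12, 19, 26 — the last one ≤ 30 is the 26th.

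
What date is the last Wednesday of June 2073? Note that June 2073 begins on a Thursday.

2073-06-28

June 2073 begins on a Thursday, so the first Wednesday is June 7 (6 days later).
June 2073 has 30 days. Adding weeks: 7, 14, 21, 28 — the last one ≤ 30 is the 28th.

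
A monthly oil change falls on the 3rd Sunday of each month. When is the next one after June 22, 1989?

July 16, 1989

June 1989 starts on a Thursday; its first Sunday is the 4th, so the 3rd Sunday is the 18th — June 18, 1989.
That is not after June 22, 1989, so look at July 1989.
July 1989 starts on a Saturday; its first Sunday is the 2nd, so the 3rd Sunday is the 16th — July 16, 1989.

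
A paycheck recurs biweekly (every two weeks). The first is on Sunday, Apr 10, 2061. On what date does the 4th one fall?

The 4th occurrence is 3 intervals after the first: 3 × 14 = 42 days after Apr 10, 2061.
Apr has 30 days — 20 days to the end of Apr leaves 22.
22 days into May → May 22, 2061.

May 22, 2061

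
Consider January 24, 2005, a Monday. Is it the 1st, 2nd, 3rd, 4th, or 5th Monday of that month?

4th

Day 24 falls in week ⌈24/7⌉ of the month.
Days 1–7 hold the 1st Monday, 8–14 the 2nd, 15–21 the 3rd, 22–28 the 4th, 29–31 the 5th.
24 is in the range for the 4th.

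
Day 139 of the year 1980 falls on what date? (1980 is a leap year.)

Jan has 31 days (139 − 31 = 108 remain).
Feb has 29 days (108 − 29 = 79 remain).
Mar has 31 days (79 − 31 = 48 remain).
Apr has 30 days (48 − 30 = 18 remain).
18 into May → May 18.

May 18, 1980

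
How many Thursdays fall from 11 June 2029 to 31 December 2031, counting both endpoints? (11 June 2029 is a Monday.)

11 June 2029 is a Monday; the first Thursday on or after it is 14 June 2029 (3 days later).
From 14 June 2029 to 31 December 2031: 200 + 365 + 365 = 930 days (rest of 2029, 2030, to 31 December 2031 in 2031).
930 ÷ 7 = 132 full weeks with remainder 6, so 132 more Thursdays after the first → 133.

133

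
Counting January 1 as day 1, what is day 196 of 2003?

Jul 15, 2003

Jan has 31 days (196 − 31 = 165 remain).
Feb has 28 days (165 − 28 = 137 remain).
Mar has 31 days (137 − 31 = 106 remain).
Apr has 30 days (106 − 30 = 76 remain).
May has 31 days (76 − 31 = 45 remain).
Jun has 30 days (45 − 30 = 15 remain).
15 into Jul → Jul 15.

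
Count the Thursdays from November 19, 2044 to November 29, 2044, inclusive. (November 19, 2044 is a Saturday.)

November 19, 2044 is a Saturday; the first Thursday on or after it is November 24, 2044 (5 days later).
From November 24, 2044 to November 29, 2044 is 29 − 24 = 5 days.
5 ÷ 7 = 0 full weeks with remainder 5, so 0 more Thursdays after the first → 1.

1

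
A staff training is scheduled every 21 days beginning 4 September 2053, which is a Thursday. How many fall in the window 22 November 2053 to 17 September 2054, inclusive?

Occurrences land 21·i days after 4 September 2053 for i = 0, 1, 2, …
22 November 2053 is 79 days after the start; 79 ÷ 21 = 3 remainder 16; since the remainder is 16, round up to i = 4. First occurrence in the window: #5 on 27 November 2053 (4×21 = 84 days in).
17 September 2054 is 378 days after the start; 378 ÷ 21 = 18 remainder 0. Last occurrence in the window: #19 on 17 September 2054.
Occurrences #5 through #19: 15 in total.

15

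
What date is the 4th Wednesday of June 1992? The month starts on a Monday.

June 24, 1992

June 1992 begins on a Monday, so the first Wednesday is June 3 (2 days later).
The 4th Wednesday is 3 weeks later: 3 + 21 = 24.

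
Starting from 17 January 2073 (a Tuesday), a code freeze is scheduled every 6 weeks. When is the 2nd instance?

The 2nd occurrence is 1 interval after the first: 1 × 42 = 42 days after 17 January 2073.
January has 31 days — 14 days to the end of January leaves 28.
28 days into February → 28 February 2073.

28 February 2073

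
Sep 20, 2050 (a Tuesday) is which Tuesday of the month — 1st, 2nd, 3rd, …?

Day 20 falls in week ⌈20/7⌉ of the month.
Days 1–7 hold the 1st Tuesday, 8–14 the 2nd, 15–21 the 3rd, 22–28 the 4th, 29–31 the 5th.
20 is in the range for the 3rd.

3rd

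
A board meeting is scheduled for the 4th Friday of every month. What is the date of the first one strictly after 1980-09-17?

1980-09-26

September 1980 starts on a Monday; its first Friday is the 5th, so the 4th Friday is the 26th — 1980-09-26.
1980-09-26 is after 1980-09-17, so that is the next one.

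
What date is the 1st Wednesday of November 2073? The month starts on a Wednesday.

November 2073 begins on a Wednesday, so the first Wednesday is November 1.

2073-11-01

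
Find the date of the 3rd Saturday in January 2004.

The first Saturday of January 2004 is January 3.
The 3rd Saturday is 2 weeks later: 3 + 14 = 17.

2004-01-17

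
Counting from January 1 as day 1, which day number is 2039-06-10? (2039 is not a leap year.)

161

Days in months before June: 31 + 28 + 31 + 30 + 31 = 151.
Plus 10 days into June → day 161.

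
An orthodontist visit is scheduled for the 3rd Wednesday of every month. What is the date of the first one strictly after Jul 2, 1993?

Jul 21, 1993

Jul 1993 starts on a Thursday; its first Wednesday is the 7th, so the 3rd Wednesday is the 21st — Jul 21, 1993.
Jul 21, 1993 is after Jul 2, 1993, so that is the next one.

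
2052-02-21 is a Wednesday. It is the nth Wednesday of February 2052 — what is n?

3rd

Day 21 falls in week ⌈21/7⌉ of the month.
Days 1–7 hold the 1st Wednesday, 8–14 the 2nd, 15–21 the 3rd, 22–28 the 4th, 29–31 the 5th.
21 is in the range for the 3rd.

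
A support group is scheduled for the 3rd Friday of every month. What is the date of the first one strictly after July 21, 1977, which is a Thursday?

July 1977 starts on a Friday; its first Friday is the 1st, so the 3rd Friday is the 15th — July 15, 1977.
That is not after July 21, 1977, so look at August 1977.
August 1977 starts on a Monday; its first Friday is the 5th, so the 3rd Friday is the 19th — August 19, 1977.

August 19, 1977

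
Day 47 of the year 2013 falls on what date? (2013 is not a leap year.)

February 16, 2013

January has 31 days (47 − 31 = 16 remain).
16 into February → February 16.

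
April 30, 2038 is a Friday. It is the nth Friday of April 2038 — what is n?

5th

Day 30 falls in week ⌈30/7⌉ of the month.
Days 1–7 hold the 1st Friday, 8–14 the 2nd, 15–21 the 3rd, 22–28 the 4th, 29–31 the 5th.
30 is in the range for the 5th.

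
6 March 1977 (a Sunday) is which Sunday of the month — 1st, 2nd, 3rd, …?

Day 6 falls in week ⌈6/7⌉ of the month.
Days 1–7 hold the 1st Sunday, 8–14 the 2nd, 15–21 the 3rd, 22–28 the 4th, 29–31 the 5th.
6 is in the range for the 1st.

1st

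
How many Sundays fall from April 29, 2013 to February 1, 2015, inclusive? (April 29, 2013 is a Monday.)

92

April 29, 2013 is a Monday; the first Sunday on or after it is May 5, 2013 (6 days later).
From May 5, 2013 to February 1, 2015: 240 + 365 + 32 = 637 days (rest of 2013, 2014, to February 1, 2015 in 2015).
637 ÷ 7 = 91 full weeks with remainder 0, so 91 more Sundays after the first → 92.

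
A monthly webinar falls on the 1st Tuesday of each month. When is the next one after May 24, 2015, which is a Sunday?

May 2015 starts on a Friday, so its 1st Tuesday is May 5, 2015 (4 days in).
That is not after May 24, 2015, so look at Jun 2015.
Jun 2015 starts on a Monday, so its 1st Tuesday is Jun 2, 2015 (1 day in).

Jun 2, 2015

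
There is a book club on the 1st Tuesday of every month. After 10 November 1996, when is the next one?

November 1996 starts on a Friday, so its 1st Tuesday is 5 November 1996 (4 days in).
That is not after 10 November 1996, so look at December 1996.
December 1996 starts on a Sunday, so its 1st Tuesday is 3 December 1996 (2 days in).

3 December 1996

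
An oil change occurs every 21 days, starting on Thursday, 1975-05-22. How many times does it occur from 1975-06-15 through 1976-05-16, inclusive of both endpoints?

Occurrences land 21·i days after 1975-05-22 for i = 0, 1, 2, …
1975-06-15 is 24 days after the start; 24 ÷ 21 = 1 remainder 3; since the remainder is 3, round up to i = 2. First occurrence in the window: #3 on 1975-07-03 (2×21 = 42 days in).
1976-05-16 is 360 days after the start; 360 ÷ 21 = 17 remainder 3. Last occurrence in the window: #18 on 1976-05-13.
Occurrences #3 through #18: 16 in total.

16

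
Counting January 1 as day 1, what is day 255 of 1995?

January has 31 days (255 − 31 = 224 remain).
February has 28 days (224 − 28 = 196 remain).
March has 31 days (196 − 31 = 165 remain).
April has 30 days (165 − 30 = 135 remain).
May has 31 days (135 − 31 = 104 remain).
June has 30 days (104 − 30 = 74 remain).
July has 31 days (74 − 31 = 43 remain).
August has 31 days (43 − 31 = 12 remain).
12 into September → September 12.

September 12, 1995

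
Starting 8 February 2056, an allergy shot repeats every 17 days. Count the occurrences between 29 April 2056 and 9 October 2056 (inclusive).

Occurrences land 17·i days after 8 February 2056 for i = 0, 1, 2, …
29 April 2056 is 81 days after the start; 81 ÷ 17 = 4 remainder 13; since the remainder is 13, round up to i = 5. First occurrence in the window: #6 on 3 May 2056 (5×17 = 85 days in).
9 October 2056 is 244 days after the start; 244 ÷ 17 = 14 remainder 6. Last occurrence in the window: #15 on 3 October 2056.
Occurrences #6 through #15: 10 in total.

10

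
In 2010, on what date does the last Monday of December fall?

2010-12-27

December 2010 begins on a Wednesday, so the first Monday is December 6 (5 days later).
December 2010 has 31 days. Adding weeks: 6, 13, 20, 27 — the last one ≤ 31 is the 27th.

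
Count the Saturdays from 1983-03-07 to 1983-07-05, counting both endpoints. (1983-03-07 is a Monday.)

17

1983-03-07 is a Monday; the first Saturday on or after it is 1983-03-12 (5 days later).
From 1983-03-12 to 1983-07-05: 19 + 30 + 31 + 30 + 5 = 115 days (rest of March, April, May, June, July).
115 ÷ 7 = 16 full weeks with remainder 3, so 16 more Saturdays after the first → 17.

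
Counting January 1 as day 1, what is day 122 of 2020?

January has 31 days (122 − 31 = 91 remain).
February has 29 days (91 − 29 = 62 remain).
March has 31 days (62 − 31 = 31 remain).
April has 30 days (31 − 30 = 1 remain).
1 into May → May 1.

1 May 2020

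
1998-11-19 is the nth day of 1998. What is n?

323

Days in months before November: 31 + 28 + 31 + 30 + 31 + 30 + 31 + 31 + 30 + 31 = 304.
Plus 19 days into November → day 323.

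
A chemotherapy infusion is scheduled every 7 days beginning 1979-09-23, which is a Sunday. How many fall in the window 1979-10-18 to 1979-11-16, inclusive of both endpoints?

Occurrences land 7·i days after 1979-09-23 for i = 0, 1, 2, …
1979-10-18 is 25 days after the start; 25 ÷ 7 = 3 remainder 4; since the remainder is 4, round up to i = 4. First occurrence in the window: #5 on 1979-10-21 (4×7 = 28 days in).
1979-11-16 is 54 days after the start; 54 ÷ 7 = 7 remainder 5. Last occurrence in the window: #8 on 1979-11-11.
Occurrences #5 through #8: 4 in total.

4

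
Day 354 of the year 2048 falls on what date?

January has 31 days (354 − 31 = 323 remain).
February has 29 days (323 − 29 = 294 remain).
March has 31 days (294 − 31 = 263 remain).
April has 30 days (263 − 30 = 233 remain).
May has 31 days (233 − 31 = 202 remain).
June has 30 days (202 − 30 = 172 remain).
July has 31 days (172 − 31 = 141 remain).
August has 31 days (141 − 31 = 110 remain).
September has 30 days (110 − 30 = 80 remain).
October has 31 days (80 − 31 = 49 remain).
November has 30 days (49 − 30 = 19 remain).
19 into December → December 19.

19 December 2048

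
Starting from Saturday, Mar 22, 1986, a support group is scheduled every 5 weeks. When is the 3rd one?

The 3rd occurrence is 2 intervals after the first: 2 × 35 = 70 days after Mar 22, 1986.
Mar has 31 days — 9 days to the end of Mar leaves 61.
Apr has 30 days (31 left).
31 days into May → May 31, 1986.

May 31, 1986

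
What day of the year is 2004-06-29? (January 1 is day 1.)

Days in months before June: 31 + 29 + 31 + 30 + 31 = 152.
Plus 29 days into June → day 181.

181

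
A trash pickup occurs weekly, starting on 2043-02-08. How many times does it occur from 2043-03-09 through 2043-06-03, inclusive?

Occurrences land 7·i days after 2043-02-08 for i = 0, 1, 2, …
2043-03-09 is 29 days after the start; 29 ÷ 7 = 4 remainder 1; since the remainder is 1, round up to i = 5. First occurrence in the window: #6 on 2043-03-15 (5×7 = 35 days in).
2043-06-03 is 115 days after the start; 115 ÷ 7 = 16 remainder 3. Last occurrence in the window: #17 on 2043-05-31.
Occurrences #6 through #17: 12 in total.

12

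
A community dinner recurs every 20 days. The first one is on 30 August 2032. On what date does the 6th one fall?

The 6th occurrence is 5 intervals after the first: 5 × 20 = 100 days after 30 August 2032.
August has 31 days — 1 day to the end of August leaves 99.
September has 30 days (69 left).
October has 31 days (38 left).
November has 30 days (8 left).
8 days into December → 8 December 2032.

8 December 2032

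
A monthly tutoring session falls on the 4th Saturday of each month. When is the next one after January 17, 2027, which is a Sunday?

January 23, 2027

January 2027 starts on a Friday; its first Saturday is the 2nd, so the 4th Saturday is the 23rd — January 23, 2027.
January 23, 2027 is after January 17, 2027, so that is the next one.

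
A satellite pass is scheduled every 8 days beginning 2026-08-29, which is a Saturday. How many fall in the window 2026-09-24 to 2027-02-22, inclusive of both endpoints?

Occurrences land 8·i days after 2026-08-29 for i = 0, 1, 2, …
2026-09-24 is 26 days after the start; 26 ÷ 8 = 3 remainder 2; since the remainder is 2, round up to i = 4. First occurrence in the window: #5 on 2026-09-30 (4×8 = 32 days in).
2027-02-22 is 177 days after the start; 177 ÷ 8 = 22 remainder 1. Last occurrence in the window: #23 on 2027-02-21.
Occurrences #5 through #23: 19 in total.

19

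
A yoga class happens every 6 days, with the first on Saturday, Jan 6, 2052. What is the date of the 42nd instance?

The 42nd occurrence is 41 intervals after the first: 41 × 6 = 246 days after Jan 6, 2052.
Jan has 31 days — 25 days to the end of Jan leaves 221.
Feb has 29 days (192 left).
Mar has 31 days (161 left).
Apr has 30 days (131 left).
May has 31 days (100 left).
Jun has 30 days (70 left).
Jul has 31 days (39 left).
Aug has 31 days (8 left).
8 days into Sep → Sep 8, 2052.

Sep 8, 2052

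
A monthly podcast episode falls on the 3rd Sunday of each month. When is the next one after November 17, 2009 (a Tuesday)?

December 20, 2009

November 2009 starts on a Sunday; its first Sunday is the 1st, so the 3rd Sunday is the 15th — November 15, 2009.
That is not after November 17, 2009, so look at December 2009.
December 2009 starts on a Tuesday; its first Sunday is the 6th, so the 3rd Sunday is the 20th — December 20, 2009.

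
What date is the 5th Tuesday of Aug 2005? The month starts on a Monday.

Aug 2005 begins on a Monday, so the first Tuesday is Aug 2 (1 day later).
The 5th Tuesday is 4 weeks later: 2 + 28 = 30.

Aug 30, 2005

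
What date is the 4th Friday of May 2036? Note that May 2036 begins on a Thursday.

May 2036 begins on a Thursday, so the first Friday is May 2 (1 day later).
The 4th Friday is 3 weeks later: 2 + 21 = 23.

23 May 2036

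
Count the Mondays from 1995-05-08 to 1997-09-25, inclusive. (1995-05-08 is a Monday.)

125

1995-05-08 is a Monday; the first Monday on or after it is 1995-05-08.
From 1995-05-08 to 1997-09-25: 237 + 366 + 268 = 871 days (rest of 1995, 1996, to 1997-09-25 in 1997).
871 ÷ 7 = 124 full weeks with remainder 3, so 124 more Mondays after the first → 125.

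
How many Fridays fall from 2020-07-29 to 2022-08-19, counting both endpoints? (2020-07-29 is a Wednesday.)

108

2020-07-29 is a Wednesday; the first Friday on or after it is 2020-07-31 (2 days later).
From 2020-07-31 to 2022-08-19: 153 + 365 + 231 = 749 days (rest of 2020, 2021, to 2022-08-19 in 2022).
749 ÷ 7 = 107 full weeks with remainder 0, so 107 more Fridays after the first → 108.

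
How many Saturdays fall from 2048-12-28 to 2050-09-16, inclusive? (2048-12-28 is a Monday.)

2048-12-28 is a Monday; the first Saturday on or after it is 2049-01-02 (5 days later).
From 2049-01-02 to 2050-09-16: 363 + 259 = 622 days (rest of 2049, to 2050-09-16 in 2050).
622 ÷ 7 = 88 full weeks with remainder 6, so 88 more Saturdays after the first → 89.

89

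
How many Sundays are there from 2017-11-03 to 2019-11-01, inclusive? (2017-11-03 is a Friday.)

104

2017-11-03 is a Friday; the first Sunday on or after it is 2017-11-05 (2 days later).
From 2017-11-05 to 2019-11-01: 56 + 365 + 305 = 726 days (rest of 2017, 2018, to 2019-11-01 in 2019).
726 ÷ 7 = 103 full weeks with remainder 5, so 103 more Sundays after the first → 104.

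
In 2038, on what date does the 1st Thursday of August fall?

August 2038 begins on a Sunday, so the first Thursday is August 5 (4 days later).

5 August 2038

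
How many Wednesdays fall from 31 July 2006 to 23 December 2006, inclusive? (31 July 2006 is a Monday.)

21

31 July 2006 is a Monday; the first Wednesday on or after it is 2 August 2006 (2 days later).
From 2 August 2006 to 23 December 2006: 29 + 30 + 31 + 30 + 23 = 143 days (rest of August, September, October, November, December).
143 ÷ 7 = 20 full weeks with remainder 3, so 20 more Wednesdays after the first → 21.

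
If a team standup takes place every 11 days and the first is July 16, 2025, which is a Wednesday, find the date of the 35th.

July 25, 2026

The 35th occurrence is 34 intervals after the first: 34 × 11 = 374 days after July 16, 2025.
July has 31 days — 15 days to the end of July leaves 359.
August has 31 days (328 left).
September has 30 days (298 left).
October has 31 days (267 left).
November has 30 days (237 left).
December has 31 days (206 left).
January has 31 days (175 left).
February has 28 days (147 left).
March has 31 days (116 left).
April has 30 days (86 left).
May has 31 days (55 left).
June has 30 days (25 left).
25 days into July → July 25, 2026.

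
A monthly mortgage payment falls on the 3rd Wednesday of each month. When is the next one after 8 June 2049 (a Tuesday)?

June 2049 starts on a Tuesday; its first Wednesday is the 2nd, so the 3rd Wednesday is the 16th — 16 June 2049.
16 June 2049 is after 8 June 2049, so that is the next one.

16 June 2049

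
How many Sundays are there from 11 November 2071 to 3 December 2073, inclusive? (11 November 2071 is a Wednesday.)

108

11 November 2071 is a Wednesday; the first Sunday on or after it is 15 November 2071 (4 days later).
From 15 November 2071 to 3 December 2073: 46 + 366 + 337 = 749 days (rest of 2071, 2072, to 3 December 2073 in 2073).
749 ÷ 7 = 107 full weeks with remainder 0, so 107 more Sundays after the first → 108.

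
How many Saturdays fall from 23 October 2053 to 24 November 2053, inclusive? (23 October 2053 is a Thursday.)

5

23 October 2053 is a Thursday; the first Saturday on or after it is 25 October 2053 (2 days later).
From 25 October 2053 to 24 November 2053: 6 + 24 = 30 days (rest of October, November).
30 ÷ 7 = 4 full weeks with remainder 2, so 4 more Saturdays after the first → 5.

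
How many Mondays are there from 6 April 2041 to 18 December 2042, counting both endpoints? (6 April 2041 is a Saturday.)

89

6 April 2041 is a Saturday; the first Monday on or after it is 8 April 2041 (2 days later).
From 8 April 2041 to 18 December 2042: 267 + 352 = 619 days (rest of 2041, to 18 December 2042 in 2042).
619 ÷ 7 = 88 full weeks with remainder 3, so 88 more Mondays after the first → 89.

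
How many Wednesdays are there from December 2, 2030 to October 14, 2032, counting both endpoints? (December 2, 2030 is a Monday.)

December 2, 2030 is a Monday; the first Wednesday on or after it is December 4, 2030 (2 days later).
From December 4, 2030 to October 14, 2032: 27 + 365 + 288 = 680 days (rest of 2030, 2031, to October 14, 2032 in 2032).
680 ÷ 7 = 97 full weeks with remainder 1, so 97 more Wednesdays after the first → 98.

98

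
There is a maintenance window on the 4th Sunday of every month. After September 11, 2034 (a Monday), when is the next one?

September 2034 starts on a Friday; its first Sunday is the 3rd, so the 4th Sunday is the 24th — September 24, 2034.
September 24, 2034 is after September 11, 2034, so that is the next one.

September 24, 2034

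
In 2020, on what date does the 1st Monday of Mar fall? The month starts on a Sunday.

Mar 2020 begins on a Sunday, so the first Monday is Mar 2 (1 day later).

Mar 2, 2020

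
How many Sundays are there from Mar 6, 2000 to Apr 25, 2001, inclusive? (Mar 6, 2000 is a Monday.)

59

Mar 6, 2000 is a Monday; the first Sunday on or after it is Mar 12, 2000 (6 days later).
From Mar 12, 2000 to Apr 25, 2001: 294 + 115 = 409 days (rest of 2000, to Apr 25, 2001 in 2001).
409 ÷ 7 = 58 full weeks with remainder 3, so 58 more Sundays after the first → 59.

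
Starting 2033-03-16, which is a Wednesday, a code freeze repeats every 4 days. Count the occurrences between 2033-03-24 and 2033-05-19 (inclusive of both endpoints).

Occurrences land 4·i days after 2033-03-16 for i = 0, 1, 2, …
2033-03-24 is 8 days after the start; 8 ÷ 4 = 2 remainder 0. First occurrence in the window: #3 on 2033-03-24 (2×4 = 8 days in).
2033-05-19 is 64 days after the start; 64 ÷ 4 = 16 remainder 0. Last occurrence in the window: #17 on 2033-05-19.
Occurrences #3 through #17: 15 in total.

15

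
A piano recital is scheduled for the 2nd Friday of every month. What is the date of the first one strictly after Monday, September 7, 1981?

September 1981 starts on a Tuesday; its first Friday is the 4th, so the 2nd Friday is the 11th — September 11, 1981.
September 11, 1981 is after September 7, 1981, so that is the next one.

September 11, 1981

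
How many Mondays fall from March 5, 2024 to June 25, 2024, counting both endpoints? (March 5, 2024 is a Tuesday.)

March 5, 2024 is a Tuesday; the first Monday on or after it is March 11, 2024 (6 days later).
From March 11, 2024 to June 25, 2024: 20 + 30 + 31 + 25 = 106 days (rest of March, April, May, June).
106 ÷ 7 = 15 full weeks with remainder 1, so 15 more Mondays after the first → 16.

16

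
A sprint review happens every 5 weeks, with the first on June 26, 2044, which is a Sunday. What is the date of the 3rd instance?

The 3rd occurrence is 2 intervals after the first: 2 × 35 = 70 days after June 26, 2044.
June has 30 days — 4 days to the end of June leaves 66.
July has 31 days (35 left).
August has 31 days (4 left).
4 days into September → September 4, 2044.

September 4, 2044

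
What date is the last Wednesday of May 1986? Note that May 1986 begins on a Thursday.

May 1986 begins on a Thursday, so the first Wednesday is May 7 (6 days later).
May 1986 has 31 days. Adding weeks: 7, 14, 21, 28 — the last one ≤ 31 is the 28th.

May 28, 1986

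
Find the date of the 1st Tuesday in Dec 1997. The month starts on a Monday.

Dec 2, 1997

Dec 1997 begins on a Monday, so the first Tuesday is Dec 2 (1 day later).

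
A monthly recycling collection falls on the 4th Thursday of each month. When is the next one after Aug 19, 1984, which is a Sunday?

Aug 1984 starts on a Wednesday; its first Thursday is the 2nd, so the 4th Thursday is the 23rd — Aug 23, 1984.
Aug 23, 1984 is after Aug 19, 1984, so that is the next one.

Aug 23, 1984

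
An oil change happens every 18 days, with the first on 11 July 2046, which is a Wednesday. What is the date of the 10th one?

20 December 2046

The 10th occurrence is 9 intervals after the first: 9 × 18 = 162 days after 11 July 2046.
July has 31 days — 20 days to the end of July leaves 142.
August has 31 days (111 left).
September has 30 days (81 left).
October has 31 days (50 left).
November has 30 days (20 left).
20 days into December → 20 December 2046.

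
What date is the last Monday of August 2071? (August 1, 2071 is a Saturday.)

August 2071 begins on a Saturday, so the first Monday is August 3 (2 days later).
August 2071 has 31 days. Adding weeks: 3, 10, 17, 24, 31 — the last one ≤ 31 is the 31st.

31 August 2071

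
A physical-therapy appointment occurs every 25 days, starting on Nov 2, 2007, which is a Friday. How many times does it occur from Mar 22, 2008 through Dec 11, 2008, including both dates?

11

Occurrences land 25·i days after Nov 2, 2007 for i = 0, 1, 2, …
Mar 22, 2008 is 141 days after the start; 141 ÷ 25 = 5 remainder 16; since the remainder is 16, round up to i = 6. First occurrence in the window: #7 on Mar 31, 2008 (6×25 = 150 days in).
Dec 11, 2008 is 405 days after the start; 405 ÷ 25 = 16 remainder 5. Last occurrence in the window: #17 on Dec 6, 2008.
Occurrences #7 through #17: 11 in total.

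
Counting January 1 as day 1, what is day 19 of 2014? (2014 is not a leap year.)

Jan 19, 2014

19 into Jan → Jan 19.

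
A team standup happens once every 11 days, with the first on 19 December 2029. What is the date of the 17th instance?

13 June 2030

The 17th occurrence is 16 intervals after the first: 16 × 11 = 176 days after 19 December 2029.
December has 31 days — 12 days to the end of December leaves 164.
January has 31 days (133 left).
February has 28 days (105 left).
March has 31 days (74 left).
April has 30 days (44 left).
May has 31 days (13 left).
13 days into June → 13 June 2030.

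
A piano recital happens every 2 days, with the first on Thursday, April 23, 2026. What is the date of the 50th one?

July 30, 2026

The 50th occurrence is 49 intervals after the first: 49 × 2 = 98 days after April 23, 2026.
April has 30 days — 7 days to the end of April leaves 91.
May has 31 days (60 left).
June has 30 days (30 left).
30 days into July → July 30, 2026.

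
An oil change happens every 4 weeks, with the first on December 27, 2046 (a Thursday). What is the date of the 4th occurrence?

March 21, 2047

The 4th occurrence is 3 intervals after the first: 3 × 28 = 84 days after December 27, 2046.
December has 31 days — 4 days to the end of December leaves 80.
January has 31 days (49 left).
February has 28 days (21 left).
21 days into March → March 21, 2047.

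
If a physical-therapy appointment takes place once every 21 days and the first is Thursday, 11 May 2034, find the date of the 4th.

The 4th occurrence is 3 intervals after the first: 3 × 21 = 63 days after 11 May 2034.
May has 31 days — 20 days to the end of May leaves 43.
June has 30 days (13 left).
13 days into July → 13 July 2034.

13 July 2034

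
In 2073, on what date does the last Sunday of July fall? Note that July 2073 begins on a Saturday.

2073-07-30

July 2073 begins on a Saturday, so the first Sunday is July 2 (1 day later).
July 2073 has 31 days. Adding weeks: 2, 9, 16, 23, 30 — the last one ≤ 31 is the 30th.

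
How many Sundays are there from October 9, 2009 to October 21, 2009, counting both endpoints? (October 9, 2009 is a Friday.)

2

October 9, 2009 is a Friday; the first Sunday on or after it is October 11, 2009 (2 days later).
From October 11, 2009 to October 21, 2009 is 21 − 11 = 10 days.
10 ÷ 7 = 1 full weeks with remainder 3, so 1 more Sundays after the first → 2.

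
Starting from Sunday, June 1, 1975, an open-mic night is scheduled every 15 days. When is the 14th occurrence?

The 14th occurrence is 13 intervals after the first: 13 × 15 = 195 days after June 1, 1975.
June has 30 days — 29 days to the end of June leaves 166.
July has 31 days (135 left).
August has 31 days (104 left).
September has 30 days (74 left).
October has 31 days (43 left).
November has 30 days (13 left).
13 days into December → December 13, 1975.

December 13, 1975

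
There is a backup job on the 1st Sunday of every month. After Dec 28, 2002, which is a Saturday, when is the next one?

Jan 5, 2003

Dec 2002 starts on a Sunday, so its 1st Sunday is Dec 1, 2002.
That is not after Dec 28, 2002, so look at Jan 2003.
Jan 2003 starts on a Wednesday, so its 1st Sunday is Jan 5, 2003 (4 days in).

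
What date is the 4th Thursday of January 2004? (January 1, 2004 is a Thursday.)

January 22, 2004

January 2004 begins on a Thursday, so the first Thursday is January 1.
The 4th Thursday is 3 weeks later: 1 + 21 = 22.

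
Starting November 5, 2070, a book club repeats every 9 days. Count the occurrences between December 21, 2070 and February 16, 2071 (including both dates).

Occurrences land 9·i days after November 5, 2070 for i = 0, 1, 2, …
December 21, 2070 is 46 days after the start; 46 ÷ 9 = 5 remainder 1; since the remainder is 1, round up to i = 6. First occurrence in the window: #7 on December 29, 2070 (6×9 = 54 days in).
February 16, 2071 is 103 days after the start; 103 ÷ 9 = 11 remainder 4. Last occurrence in the window: #12 on February 12, 2071.
Occurrences #7 through #12: 6 in total.

6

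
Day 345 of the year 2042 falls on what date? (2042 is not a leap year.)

January has 31 days (345 − 31 = 314 remain).
February has 28 days (314 − 28 = 286 remain).
March has 31 days (286 − 31 = 255 remain).
April has 30 days (255 − 30 = 225 remain).
May has 31 days (225 − 31 = 194 remain).
June has 30 days (194 − 30 = 164 remain).
July has 31 days (164 − 31 = 133 remain).
August has 31 days (133 − 31 = 102 remain).
September has 30 days (102 − 30 = 72 remain).
October has 31 days (72 − 31 = 41 remain).
November has 30 days (41 − 30 = 11 remain).
11 into December → December 11.

December 11, 2042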